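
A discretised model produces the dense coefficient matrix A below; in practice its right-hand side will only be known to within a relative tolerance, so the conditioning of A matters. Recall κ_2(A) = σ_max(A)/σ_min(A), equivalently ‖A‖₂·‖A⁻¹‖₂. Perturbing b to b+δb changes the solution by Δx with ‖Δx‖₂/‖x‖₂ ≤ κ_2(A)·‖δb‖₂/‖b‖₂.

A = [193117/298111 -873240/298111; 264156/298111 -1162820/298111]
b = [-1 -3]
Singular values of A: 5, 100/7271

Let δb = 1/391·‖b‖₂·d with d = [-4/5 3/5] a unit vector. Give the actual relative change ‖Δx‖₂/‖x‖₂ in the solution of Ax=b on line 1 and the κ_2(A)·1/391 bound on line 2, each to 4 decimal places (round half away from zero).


from the listed singular values, σ₁ = 5, σ_n = 100/7271
κ = σ_max/σ_min = 5/(100/7271) = 363.5500
worst-case relative error ≤ 363.5500 × 1/391 = 0.9298
solve Ax = b  →  x = [-71.0683 -15.3754]
2-norm of b is 3.1623; of x, 72.7125
with δb = [-0.0065 0.0049], A·Δx = δb → ‖Δx‖ = 0.5881
dividing the unrounded norms, ‖Δx‖/‖x‖ = 0.0081
realised/bound (from unrounded values) ≈ 0.0087

0.0081
0.9298


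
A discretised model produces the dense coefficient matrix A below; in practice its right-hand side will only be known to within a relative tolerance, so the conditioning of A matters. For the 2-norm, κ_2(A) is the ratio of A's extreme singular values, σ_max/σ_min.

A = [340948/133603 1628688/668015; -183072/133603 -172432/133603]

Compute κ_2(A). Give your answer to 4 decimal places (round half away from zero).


form AᵀA = [518203792/61763881 2467596096/308819405; 2467596096/308819405 11750672896/1544097025] with trace 29376656/1836025 and determinant 4096/1836025
λ_max, λ_min = (29376656/1836025 ± √862957836308736/3370987800625)/2 = 16, 256/1836025
κ_2(A) = √(λ_max/λ_min) = √(16 / (256/1836025)) = 338.7500

338.7500


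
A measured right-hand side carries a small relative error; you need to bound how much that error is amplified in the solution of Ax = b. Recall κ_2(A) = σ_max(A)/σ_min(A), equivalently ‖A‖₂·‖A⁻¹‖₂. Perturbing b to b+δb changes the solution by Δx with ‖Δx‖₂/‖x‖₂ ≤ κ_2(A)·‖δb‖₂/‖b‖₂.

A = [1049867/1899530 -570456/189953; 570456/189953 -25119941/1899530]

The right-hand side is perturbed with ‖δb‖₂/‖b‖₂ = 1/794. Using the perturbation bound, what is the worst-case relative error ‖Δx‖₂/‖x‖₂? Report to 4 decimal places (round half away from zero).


0.1423

AᵀA = [20014411369/2146468900 -4440429504/107323445; -4440429504/107323445 394737323401/2146468900]; tr = 24672917/127690, det = 373301041/127690000
λ_max, λ_min = (24672917/127690 ± √3803513537807424/101904600625)/2 = 19321/100, 19321/1276900
κ = σ_max/σ_min = (139/10)/(139/1130) = 113.0000
perturbation bound = 113.0000·1/794 = 0.1423


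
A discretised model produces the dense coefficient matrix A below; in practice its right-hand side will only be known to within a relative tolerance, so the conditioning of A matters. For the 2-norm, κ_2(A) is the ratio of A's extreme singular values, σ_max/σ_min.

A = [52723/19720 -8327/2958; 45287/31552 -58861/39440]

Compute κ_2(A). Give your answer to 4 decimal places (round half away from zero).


AᵀA = [792991529/86118400 -24978877/2583552; -24978877/2583552 491778001/48441600]; tr = 17842297/921600, det = 14641/5760000
eigenvalues of AᵀA: λ = (tr ± √(tr²−4·det))/2 = 484/25, 121/921600
so κ_2 = √((484/25) / (121/921600)) = 384.0000

384.0000


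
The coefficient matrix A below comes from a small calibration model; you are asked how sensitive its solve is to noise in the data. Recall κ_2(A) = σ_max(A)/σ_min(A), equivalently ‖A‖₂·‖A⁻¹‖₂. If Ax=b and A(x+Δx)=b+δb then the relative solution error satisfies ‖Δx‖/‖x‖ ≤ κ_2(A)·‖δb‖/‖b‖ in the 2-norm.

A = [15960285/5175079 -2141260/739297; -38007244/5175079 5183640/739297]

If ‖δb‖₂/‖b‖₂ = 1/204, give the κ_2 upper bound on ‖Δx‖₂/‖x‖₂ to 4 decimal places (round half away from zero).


form AᵀA = [10054918897969/158470074889 -1367994024540/22638582127; -1367994024540/22638582127 186124958800/3234083161] with trace 22800287609/188430529 and determinant 23425600/188430529
char-poly roots: 121 and 193600/188430529
σ_max=√121=11, σ_min=√(193600/188430529)=(440/13727) → κ = 343.1750
κ_2(A)·‖δb‖/‖b‖ = 1.6822

1.6822


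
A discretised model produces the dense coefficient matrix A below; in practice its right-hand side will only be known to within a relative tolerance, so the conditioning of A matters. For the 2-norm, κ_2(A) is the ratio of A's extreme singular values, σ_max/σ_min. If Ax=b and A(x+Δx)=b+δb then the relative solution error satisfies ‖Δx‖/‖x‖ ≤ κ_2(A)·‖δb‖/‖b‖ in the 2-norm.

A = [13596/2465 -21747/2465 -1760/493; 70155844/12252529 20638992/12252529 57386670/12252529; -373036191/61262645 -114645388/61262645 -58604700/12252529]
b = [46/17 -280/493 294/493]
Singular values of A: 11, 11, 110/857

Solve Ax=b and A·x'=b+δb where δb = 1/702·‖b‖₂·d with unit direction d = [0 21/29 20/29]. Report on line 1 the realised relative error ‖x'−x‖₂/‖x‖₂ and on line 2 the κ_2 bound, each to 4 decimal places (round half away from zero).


σ_max = 11, σ_min = 110/857
condition number: 11 ÷ (110/857) = 85.7000
κ_2(A)·‖δb‖/‖b‖ = 0.1221
solve Ax = b  →  x = [0.0665 -0.2144 -0.1254]
‖b‖₂ = 2.8284 and ‖x‖₂ = 0.2571
with δb = [0.0000 0.0029 0.0028], A·Δx = δb → ‖Δx‖ = 0.0314
dividing the unrounded norms, ‖Δx‖/‖x‖ = 0.1221
realised/bound = 1 exactly: the bound is attained for this b and d

0.1221
0.1221


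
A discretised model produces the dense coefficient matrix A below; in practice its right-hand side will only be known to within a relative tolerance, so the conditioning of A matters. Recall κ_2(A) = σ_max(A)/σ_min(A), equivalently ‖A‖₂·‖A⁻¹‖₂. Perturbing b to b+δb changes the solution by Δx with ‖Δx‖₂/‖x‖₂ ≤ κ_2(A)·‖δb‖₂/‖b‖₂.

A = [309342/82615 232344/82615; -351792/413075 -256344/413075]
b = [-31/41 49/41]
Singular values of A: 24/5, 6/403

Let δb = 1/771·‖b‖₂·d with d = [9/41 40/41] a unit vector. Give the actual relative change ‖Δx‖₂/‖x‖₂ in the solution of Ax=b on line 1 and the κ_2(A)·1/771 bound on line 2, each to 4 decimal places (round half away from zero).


0.0018
0.4182

σ_max = 24/5, σ_min = 6/403
κ_2(A) = (24/5) / (6/403) = 322.4000
worst-case relative error ≤ 322.4000 × 1/771 = 0.4182
solve Ax = b  →  x = [-40.4667 53.6083]
‖b‖₂ = 1.4142 and ‖x‖₂ = 67.1670
δb = ε·‖b‖·d = [0.0004 0.0018]; solving A·Δx = δb gives ‖Δx‖ = 0.1232
relative error = 0.0018
tightness: 0.0018 against a bound of 0.4182 (unrounded ratio ≈ 0.0044)


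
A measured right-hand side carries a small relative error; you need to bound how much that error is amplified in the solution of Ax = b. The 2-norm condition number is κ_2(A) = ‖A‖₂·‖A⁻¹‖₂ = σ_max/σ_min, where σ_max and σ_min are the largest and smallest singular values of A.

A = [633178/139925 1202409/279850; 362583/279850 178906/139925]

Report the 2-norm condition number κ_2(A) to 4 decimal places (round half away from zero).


193.0000

AᵀA = [2776198321/125305636 660965760/31326409; 660965760/31326409 2518106929/125305636]; tr = 3147625/74498, det = 28561/595984
λ_max, λ_min = (3147625/74498 ± √2476619817984/1387488001)/2 = 169/4, 169/148996
so κ_2 = √((169/4) / (169/148996)) = 193.0000


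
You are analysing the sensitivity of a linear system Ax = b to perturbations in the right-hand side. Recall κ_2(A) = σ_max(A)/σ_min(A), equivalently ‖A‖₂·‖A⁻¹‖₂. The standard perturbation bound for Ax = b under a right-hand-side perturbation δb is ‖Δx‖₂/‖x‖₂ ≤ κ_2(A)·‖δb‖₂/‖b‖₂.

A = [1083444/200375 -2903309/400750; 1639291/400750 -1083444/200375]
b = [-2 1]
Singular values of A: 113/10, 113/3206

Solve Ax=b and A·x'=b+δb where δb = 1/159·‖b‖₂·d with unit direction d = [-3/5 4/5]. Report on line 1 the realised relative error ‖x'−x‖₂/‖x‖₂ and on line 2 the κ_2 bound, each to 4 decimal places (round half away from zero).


largest singular value 113/10, smallest 113/3206
condition number: (113/10) ÷ (113/3206) = 320.6000
worst-case relative error ≤ 320.6000 × 1/159 = 2.0164
solve Ax = b  →  x = [45.3416 34.1168]
2-norm of b is 2.2361; of x, 56.7434
Δx = A⁻¹·δb where δb = 1/159·2.2361·d; ‖Δx‖ = 0.3990
relative error = 0.0070
so the bound overstates the realised error by a factor of ≈ 286.7537 (computed from the unrounded values)

0.0070
2.0164


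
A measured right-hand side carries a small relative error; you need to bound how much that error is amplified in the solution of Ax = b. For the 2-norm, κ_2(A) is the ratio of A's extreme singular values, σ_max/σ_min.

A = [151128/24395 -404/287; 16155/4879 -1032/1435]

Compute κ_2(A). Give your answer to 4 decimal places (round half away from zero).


252.0000

form AᵀA = [101606481/2059225 -4572216/411845; -4572216/411845 5145424/2059225] with trace 12701/245 and determinant 1296/30625
eigenvalues of AᵀA: λ = (tr ± √(tr²−4·det))/2 = 1296/25, 1/1225
κ = σ_max/σ_min = (36/5)/(1/35) = 252.0000


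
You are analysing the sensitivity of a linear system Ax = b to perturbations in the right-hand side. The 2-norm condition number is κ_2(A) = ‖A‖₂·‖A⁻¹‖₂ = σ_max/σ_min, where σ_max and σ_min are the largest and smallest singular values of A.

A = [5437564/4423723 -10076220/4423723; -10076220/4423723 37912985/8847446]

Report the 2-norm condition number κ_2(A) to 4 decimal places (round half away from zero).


form AᵀA = [453623916064/67713927961 -850518615870/67713927961; -850518615870/67713927961 6378945569425/270855711844] with trace 28351007729/937216996 and determinant 1464100/234304249
solving λ² − 28351007729/937216996·λ + 1464100/234304249 = 0 gives λ = 121/4, 48400/234304249
so κ_2 = √((121/4) / (48400/234304249)) = 382.6750

382.6750


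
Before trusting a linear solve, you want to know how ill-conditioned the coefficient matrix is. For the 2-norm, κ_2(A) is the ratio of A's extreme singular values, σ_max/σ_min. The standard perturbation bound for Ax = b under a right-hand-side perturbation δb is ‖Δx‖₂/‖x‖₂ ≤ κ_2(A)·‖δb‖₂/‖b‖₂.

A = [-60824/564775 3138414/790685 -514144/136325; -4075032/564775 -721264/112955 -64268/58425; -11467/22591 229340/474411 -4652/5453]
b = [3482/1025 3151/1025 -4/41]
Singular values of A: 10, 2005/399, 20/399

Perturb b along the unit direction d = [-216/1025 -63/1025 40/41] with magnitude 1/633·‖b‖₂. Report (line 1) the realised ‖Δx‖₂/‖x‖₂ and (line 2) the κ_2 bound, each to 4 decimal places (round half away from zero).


from the listed singular values, σ₁ = 10, σ_n = 20/399
κ = σ_max/σ_min = 10/(20/399) = 199.5000
κ_2(A)·‖δb‖/‖b‖ = 0.3152
solve Ax = b  →  x = [11.0735 -10.8223 -12.6068]
2-norm of b is 4.5826; of x, 19.9669
Δx = A⁻¹·δb where δb = 1/633·4.5826·d; ‖Δx‖ = 0.1444
dividing the unrounded norms, ‖Δx‖/‖x‖ = 0.0072
realised/bound (from unrounded values) ≈ 0.0230

0.0072
0.3152


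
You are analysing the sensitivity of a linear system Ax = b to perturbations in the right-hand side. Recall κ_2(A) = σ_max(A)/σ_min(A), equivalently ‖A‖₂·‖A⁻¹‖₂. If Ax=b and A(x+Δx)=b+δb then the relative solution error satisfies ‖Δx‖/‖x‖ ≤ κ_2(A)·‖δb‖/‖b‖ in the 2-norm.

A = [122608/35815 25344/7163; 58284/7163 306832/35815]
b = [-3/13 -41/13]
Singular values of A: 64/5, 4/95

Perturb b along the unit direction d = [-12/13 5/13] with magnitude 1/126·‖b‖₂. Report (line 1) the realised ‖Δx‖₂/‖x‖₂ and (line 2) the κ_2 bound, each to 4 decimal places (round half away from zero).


σ_max = 64/5, σ_min = 4/95
κ_2(A) = (64/5) / (4/95) = 304.0000
perturbation bound = 304.0000·1/126 = 2.4127
solve Ax = b  →  x = [17.0366 -16.5490]
‖b‖ = 3.1623, ‖x‖ = 23.7512
δb = ε·‖b‖·d = [-0.0232 0.0097]; solving A·Δx = δb gives ‖Δx‖ = 0.5961
dividing the unrounded norms, ‖Δx‖/‖x‖ = 0.0251
so the bound overstates the realised error by a factor of ≈ 96.1379 (computed from the unrounded values)

0.0251
2.4127


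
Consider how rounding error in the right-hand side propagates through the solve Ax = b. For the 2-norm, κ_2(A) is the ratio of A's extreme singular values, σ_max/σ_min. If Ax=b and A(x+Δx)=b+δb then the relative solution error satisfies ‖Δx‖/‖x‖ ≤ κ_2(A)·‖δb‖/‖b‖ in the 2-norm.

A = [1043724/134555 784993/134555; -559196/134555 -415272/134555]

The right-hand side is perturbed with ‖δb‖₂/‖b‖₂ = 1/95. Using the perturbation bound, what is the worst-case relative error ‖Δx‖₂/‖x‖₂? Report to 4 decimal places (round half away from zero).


4.1658

form AᵀA = [4851418528/62647225 3638527596/62647225; 3638527596/62647225 2728944097/62647225] with trace 303214505/2505889 and determinant 234256/2505889
λ_max, λ_min = (303214505/2505889 ± √91936687964260689/6279479680321)/2 = 121, 1936/2505889
so κ_2 = √(121 / (1936/2505889)) = 395.7500
bound on ‖Δx‖/‖x‖: κ·ε = 395.7500·1/95 = 4.1658


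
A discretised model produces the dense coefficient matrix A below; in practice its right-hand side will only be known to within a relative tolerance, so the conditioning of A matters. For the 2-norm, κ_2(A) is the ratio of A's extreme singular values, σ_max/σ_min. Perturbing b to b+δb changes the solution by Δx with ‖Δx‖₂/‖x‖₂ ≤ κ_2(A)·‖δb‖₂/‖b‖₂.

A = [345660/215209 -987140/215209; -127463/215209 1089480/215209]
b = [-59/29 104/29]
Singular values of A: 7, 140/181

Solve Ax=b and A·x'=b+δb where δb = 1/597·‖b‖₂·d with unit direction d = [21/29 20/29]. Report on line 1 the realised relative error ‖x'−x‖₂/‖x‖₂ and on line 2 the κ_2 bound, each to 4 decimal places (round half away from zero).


0.0063
0.0152

from the listed singular values, σ₁ = 7, σ_n = 140/181
κ = σ_max/σ_min = 7/(140/181) = 9.0500
worst-case relative error ≤ 9.0500 × 1/597 = 0.0152
solve Ax = b  →  x = [1.1359 0.8413]
‖b‖₂ = 4.1231 and ‖x‖₂ = 1.4135
with δb = [0.0050 0.0048], A·Δx = δb → ‖Δx‖ = 0.0089
dividing the unrounded norms, ‖Δx‖/‖x‖ = 0.0063
so the bound overstates the realised error by a factor of ≈ 2.3998 (computed from the unrounded values)


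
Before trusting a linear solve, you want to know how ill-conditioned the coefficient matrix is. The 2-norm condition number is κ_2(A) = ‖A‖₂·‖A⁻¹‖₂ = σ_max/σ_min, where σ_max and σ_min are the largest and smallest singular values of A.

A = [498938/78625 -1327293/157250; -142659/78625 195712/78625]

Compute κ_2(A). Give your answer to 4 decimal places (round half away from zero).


251.6000

M = AᵀA = [430865149/9891025 -574461657/9891025; -574461657/9891025 3063871129/39564100]. tr(M)=191493269/1582564, det(M)=366025/1582564
solving λ² − 191493269/1582564·λ + 366025/1582564 = 0 gives λ = 121, 3025/1582564
κ_2(A) = √(λ_max/λ_min) = √(121 / (3025/1582564)) = 251.6000


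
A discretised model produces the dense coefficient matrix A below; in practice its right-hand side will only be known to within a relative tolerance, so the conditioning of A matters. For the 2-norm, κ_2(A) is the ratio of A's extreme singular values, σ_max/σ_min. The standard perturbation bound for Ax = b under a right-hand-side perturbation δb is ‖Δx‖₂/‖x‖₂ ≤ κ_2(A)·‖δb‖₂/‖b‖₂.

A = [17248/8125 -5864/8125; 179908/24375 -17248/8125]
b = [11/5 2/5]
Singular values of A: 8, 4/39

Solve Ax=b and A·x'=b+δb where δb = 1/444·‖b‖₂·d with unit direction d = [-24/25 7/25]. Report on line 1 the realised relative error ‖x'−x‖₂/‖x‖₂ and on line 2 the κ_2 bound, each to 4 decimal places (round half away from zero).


0.0025
0.1757

σ_max = 8, σ_min = 4/39
condition number: 8 ÷ (4/39) = 78.0000
worst-case relative error ≤ 78.0000 × 1/444 = 0.1757
solve Ax = b  →  x = [-5.3400 -18.7550]
‖b‖ = 2.2361, ‖x‖ = 19.5004
with δb = [-0.0048 0.0014], A·Δx = δb → ‖Δx‖ = 0.0491
dividing the unrounded norms, ‖Δx‖/‖x‖ = 0.0025
realised/bound (from unrounded values) ≈ 0.0143


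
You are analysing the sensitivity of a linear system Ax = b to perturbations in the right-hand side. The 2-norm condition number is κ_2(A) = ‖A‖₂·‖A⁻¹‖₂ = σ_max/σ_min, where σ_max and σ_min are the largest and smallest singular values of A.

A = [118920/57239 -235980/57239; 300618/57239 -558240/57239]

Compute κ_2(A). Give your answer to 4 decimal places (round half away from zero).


103.6000

M = AᵀA = [618420996/19386409 -1159051680/19386409; -1159051680/19386409 2173482000/19386409]. tr(M)=9660564/67081, det(M)=129600/67081
char-poly roots: 144 and 900/67081
so κ_2 = √(144 / (900/67081)) = 103.6000


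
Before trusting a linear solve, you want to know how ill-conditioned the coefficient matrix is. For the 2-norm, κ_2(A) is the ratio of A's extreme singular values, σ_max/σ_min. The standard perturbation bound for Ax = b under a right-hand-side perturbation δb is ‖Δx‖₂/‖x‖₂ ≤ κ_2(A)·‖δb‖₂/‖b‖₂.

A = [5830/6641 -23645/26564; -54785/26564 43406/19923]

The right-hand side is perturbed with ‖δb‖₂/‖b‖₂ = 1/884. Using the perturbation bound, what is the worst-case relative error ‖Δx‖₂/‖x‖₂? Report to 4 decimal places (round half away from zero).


0.1554

AᵀA = [3545218625/705646096 -697887190/132308643; -697887190/132308643 35177067601/6350814864]; tr = 39883493/3775752, det = 714025/120824064
solving λ² − 39883493/3775752·λ + 714025/120824064 = 0 gives λ = 169/16, 4225/7551504
κ_2(A) = √(λ_max/λ_min) = √((169/16) / (4225/7551504)) = 137.4000
worst-case relative error ≤ 137.4000 × 1/884 = 0.1554


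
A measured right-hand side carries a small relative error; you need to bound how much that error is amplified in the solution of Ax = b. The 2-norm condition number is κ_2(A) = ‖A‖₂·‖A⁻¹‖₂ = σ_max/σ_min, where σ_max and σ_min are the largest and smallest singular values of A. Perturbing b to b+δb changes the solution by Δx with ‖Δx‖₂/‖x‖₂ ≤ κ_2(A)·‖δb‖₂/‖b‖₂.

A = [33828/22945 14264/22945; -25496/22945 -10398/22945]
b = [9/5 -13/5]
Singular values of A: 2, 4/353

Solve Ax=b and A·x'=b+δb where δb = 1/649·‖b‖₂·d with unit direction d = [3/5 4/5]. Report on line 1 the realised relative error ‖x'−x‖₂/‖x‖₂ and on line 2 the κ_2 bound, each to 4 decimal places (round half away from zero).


from the listed singular values, σ₁ = 2, σ_n = 4/353
κ_2(A) = 2 / (4/353) = 176.5000
bound on ‖Δx‖/‖x‖: κ·ε = 176.5000·1/649 = 0.2720
solve Ax = b  →  x = [35.3269 -80.8846]
2-norm of b is 3.1623; of x, 88.2627
Δx = A⁻¹·δb where δb = 1/649·3.1623·d; ‖Δx‖ = 0.4300
dividing the unrounded norms, ‖Δx‖/‖x‖ = 0.0049
realised/bound (from unrounded values) ≈ 0.0179

0.0049
0.2720


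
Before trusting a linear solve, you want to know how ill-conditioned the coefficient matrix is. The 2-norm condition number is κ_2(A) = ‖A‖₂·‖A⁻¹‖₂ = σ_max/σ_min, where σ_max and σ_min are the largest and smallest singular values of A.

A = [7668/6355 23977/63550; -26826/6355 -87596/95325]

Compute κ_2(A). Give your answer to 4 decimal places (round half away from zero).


41.8500

M = AᵀA = [31137300/1615441 7001690/1615441; 7001690/1615441 57386089/58155876]. tr(M)=700969/34596, det(M)=225/961
λ_max, λ_min = (700969/34596 ± √490236628561/1196883216)/2 = 81/4, 100/8649
σ_max=√(81/4)=(9/2), σ_min=√(100/8649)=(10/93) → κ = 41.8500


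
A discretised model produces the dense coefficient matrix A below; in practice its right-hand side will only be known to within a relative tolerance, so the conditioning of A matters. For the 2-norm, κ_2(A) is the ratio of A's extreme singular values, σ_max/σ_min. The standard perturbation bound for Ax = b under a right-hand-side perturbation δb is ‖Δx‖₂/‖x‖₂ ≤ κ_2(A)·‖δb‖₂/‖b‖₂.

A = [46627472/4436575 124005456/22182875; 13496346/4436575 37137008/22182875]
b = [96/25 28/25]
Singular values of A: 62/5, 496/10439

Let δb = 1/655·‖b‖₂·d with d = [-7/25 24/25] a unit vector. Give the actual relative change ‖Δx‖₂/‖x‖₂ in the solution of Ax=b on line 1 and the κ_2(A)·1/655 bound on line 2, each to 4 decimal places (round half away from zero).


from the listed singular values, σ₁ = 62/5, σ_n = 496/10439
condition number: (62/5) ÷ (496/10439) = 260.9750
κ_2(A)·‖δb‖/‖b‖ = 0.3984
solve Ax = b  →  x = [0.2846 0.1518]
‖b‖ = 4.0000, ‖x‖ = 0.3226
with δb = [-0.0017 0.0059], A·Δx = δb → ‖Δx‖ = 0.1285
relative error = 0.3984
tightness: 0.3984 against a bound of 0.3984; the bound is attained (ratio 1)

0.3984
0.3984


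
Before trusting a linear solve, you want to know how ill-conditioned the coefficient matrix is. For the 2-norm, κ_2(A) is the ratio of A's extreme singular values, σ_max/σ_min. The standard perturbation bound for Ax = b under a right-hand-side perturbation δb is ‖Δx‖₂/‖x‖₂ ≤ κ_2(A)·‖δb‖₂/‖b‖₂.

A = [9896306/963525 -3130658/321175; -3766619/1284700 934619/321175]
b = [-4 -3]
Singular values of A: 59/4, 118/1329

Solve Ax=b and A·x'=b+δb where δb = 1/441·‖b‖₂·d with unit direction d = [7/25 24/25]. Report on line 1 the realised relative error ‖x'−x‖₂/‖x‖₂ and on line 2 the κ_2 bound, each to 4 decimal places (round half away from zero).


0.0028
0.3767

from the listed singular values, σ₁ = 59/4, σ_n = 118/1329
κ = σ_max/σ_min = (59/4)/(118/1329) = 166.1250
perturbation bound = 166.1250·1/441 = 0.3767
solve Ax = b  →  x = [-31.2168 -32.4828]
‖b‖ = 5.0000, ‖x‖ = 45.0513
Δx = A⁻¹·δb where δb = 1/441·5.0000·d; ‖Δx‖ = 0.1277
dividing the unrounded norms, ‖Δx‖/‖x‖ = 0.0028
realised/bound (from unrounded values) ≈ 0.0075


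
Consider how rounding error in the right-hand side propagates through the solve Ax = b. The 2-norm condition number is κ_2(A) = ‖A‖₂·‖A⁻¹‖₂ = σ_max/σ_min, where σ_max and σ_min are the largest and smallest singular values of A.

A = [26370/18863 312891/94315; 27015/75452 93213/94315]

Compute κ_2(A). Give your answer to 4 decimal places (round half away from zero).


AᵀA = [11855840625/5693004304 7104378375/1423251076; 7104378375/1423251076 4263577650/355812769]; tr = 473805225/33686416, det = 1265625/33686416
eigenvalues of AᵀA: λ = (tr ± √(tr²−4·det))/2 = 225/16, 5625/2105401
κ = σ_max/σ_min = (15/4)/(75/1451) = 72.5500

72.5500


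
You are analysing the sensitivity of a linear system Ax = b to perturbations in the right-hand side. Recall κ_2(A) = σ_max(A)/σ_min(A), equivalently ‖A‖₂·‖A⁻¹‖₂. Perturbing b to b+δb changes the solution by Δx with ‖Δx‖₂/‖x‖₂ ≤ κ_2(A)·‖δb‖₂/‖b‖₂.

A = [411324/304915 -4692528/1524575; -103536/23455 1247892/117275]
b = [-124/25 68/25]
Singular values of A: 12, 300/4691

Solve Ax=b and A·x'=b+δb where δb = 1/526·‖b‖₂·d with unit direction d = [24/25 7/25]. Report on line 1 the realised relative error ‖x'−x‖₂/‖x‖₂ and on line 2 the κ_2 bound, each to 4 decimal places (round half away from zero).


0.0027
0.3567

largest singular value 12, smallest 300/4691
condition number: 12 ÷ (300/4691) = 187.6400
perturbation bound = 187.6400·1/526 = 0.3567
solve Ax = b  →  x = [-57.8636 -23.7487]
2-norm of b is 5.6569; of x, 62.5476
Δx = A⁻¹·δb where δb = 1/526·5.6569·d; ‖Δx‖ = 0.1682
realised ‖Δx‖/‖x‖ = 0.0027
tightness: 0.0027 against a bound of 0.3567 (unrounded ratio ≈ 0.0075)


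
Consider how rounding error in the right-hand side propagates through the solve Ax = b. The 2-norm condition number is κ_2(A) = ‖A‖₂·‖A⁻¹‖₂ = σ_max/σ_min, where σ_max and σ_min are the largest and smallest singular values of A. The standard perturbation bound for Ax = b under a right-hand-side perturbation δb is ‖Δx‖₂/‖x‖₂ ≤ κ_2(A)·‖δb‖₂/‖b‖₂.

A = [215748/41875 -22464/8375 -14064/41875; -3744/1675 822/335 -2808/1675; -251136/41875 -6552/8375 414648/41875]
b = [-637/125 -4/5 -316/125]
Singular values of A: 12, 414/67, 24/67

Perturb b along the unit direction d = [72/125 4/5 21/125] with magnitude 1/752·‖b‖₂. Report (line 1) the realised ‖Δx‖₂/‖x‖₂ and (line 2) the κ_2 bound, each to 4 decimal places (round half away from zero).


from the listed singular values, σ₁ = 12, σ_n = 24/67
condition number: 12 ÷ (24/67) = 33.5000
κ_2(A)·‖δb‖/‖b‖ = 0.0445
solve Ax = b  →  x = [-5.7243 -8.5449 -4.3974]
2-norm of b is 5.7446; of x, 11.1857
with δb = [0.0044 0.0061 0.0013], A·Δx = δb → ‖Δx‖ = 0.0213
dividing the unrounded norms, ‖Δx‖/‖x‖ = 0.0019
realised/bound (from unrounded values) ≈ 0.0428

0.0019
0.0445


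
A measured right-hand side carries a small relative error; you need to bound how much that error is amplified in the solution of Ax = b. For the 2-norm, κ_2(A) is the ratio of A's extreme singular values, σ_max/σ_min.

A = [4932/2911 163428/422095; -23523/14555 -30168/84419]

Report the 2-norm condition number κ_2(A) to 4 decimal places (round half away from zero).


M = AᵀA = [1161447129/211848025 10452888/8473921; 10452888/8473921 58812624/211848025]. tr(M)=725913/126025, det(M)=1296/3150625
λ_max, λ_min = (725913/126025 ± √21076942041/635292025)/2 = 144/25, 9/126025
κ_2(A) = √(λ_max/λ_min) = √((144/25) / (9/126025)) = 284.0000

284.0000


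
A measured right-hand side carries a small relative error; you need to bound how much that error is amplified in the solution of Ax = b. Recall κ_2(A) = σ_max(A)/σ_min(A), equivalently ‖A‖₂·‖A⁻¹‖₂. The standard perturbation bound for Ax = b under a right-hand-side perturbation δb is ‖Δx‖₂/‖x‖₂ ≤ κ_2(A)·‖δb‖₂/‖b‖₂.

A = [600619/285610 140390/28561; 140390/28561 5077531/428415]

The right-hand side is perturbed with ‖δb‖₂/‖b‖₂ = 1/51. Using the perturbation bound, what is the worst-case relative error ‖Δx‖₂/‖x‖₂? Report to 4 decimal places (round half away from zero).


M = AᵀA = [13796913569/482680900 993273289/14480427; 993273289/14480427 178792457269/1086032025]. tr(M)=4966521013/25704900, det(M)=373301041/642622500
λ_max, λ_min = (4966521013/25704900 ± √986591826640877521/26429675360400)/2 = 19321/100, 19321/6426225
κ_2(A) = √(λ_max/λ_min) = √((19321/100) / (19321/6426225)) = 253.5000
worst-case relative error ≤ 253.5000 × 1/51 = 4.9706

4.9706


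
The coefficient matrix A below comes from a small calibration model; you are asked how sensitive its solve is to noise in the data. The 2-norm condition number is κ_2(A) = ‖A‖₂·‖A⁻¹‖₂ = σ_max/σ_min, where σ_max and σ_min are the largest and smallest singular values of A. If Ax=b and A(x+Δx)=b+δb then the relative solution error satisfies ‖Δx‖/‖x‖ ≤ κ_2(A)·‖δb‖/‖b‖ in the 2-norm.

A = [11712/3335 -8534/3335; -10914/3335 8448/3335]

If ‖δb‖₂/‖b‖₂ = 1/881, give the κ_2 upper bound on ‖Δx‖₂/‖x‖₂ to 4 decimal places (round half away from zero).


0.0783

M = AᵀA = [60948/2645 -45696/2645; -45696/2645 34292/2645]. tr(M)=19048/529, det(M)=144/529
solving λ² − 19048/529·λ + 144/529 = 0 gives λ = 36, 4/529
so κ_2 = √(36 / (4/529)) = 69.0000
perturbation bound = 69.0000·1/881 = 0.0783


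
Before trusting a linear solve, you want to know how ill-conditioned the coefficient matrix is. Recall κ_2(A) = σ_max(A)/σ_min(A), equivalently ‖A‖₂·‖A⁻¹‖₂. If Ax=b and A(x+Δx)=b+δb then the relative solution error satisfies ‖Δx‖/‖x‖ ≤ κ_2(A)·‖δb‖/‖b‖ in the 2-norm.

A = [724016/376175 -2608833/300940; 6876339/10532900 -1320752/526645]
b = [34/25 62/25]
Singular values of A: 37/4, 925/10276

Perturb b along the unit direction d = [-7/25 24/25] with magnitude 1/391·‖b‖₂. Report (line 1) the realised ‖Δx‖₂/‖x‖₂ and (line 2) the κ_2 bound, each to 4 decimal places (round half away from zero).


0.0036
0.2628

from the listed singular values, σ₁ = 37/4, σ_n = 925/10276
condition number: (37/4) ÷ (925/10276) = 102.7600
worst-case relative error ≤ 102.7600 × 1/391 = 0.2628
solve Ax = b  →  x = [21.7239 4.6663]
2-norm of b is 2.8284; of x, 22.2194
with δb = [-0.0020 0.0069], A·Δx = δb → ‖Δx‖ = 0.0804
realised ‖Δx‖/‖x‖ = 0.0036
so the bound overstates the realised error by a factor of ≈ 72.6657 (computed from the unrounded values)


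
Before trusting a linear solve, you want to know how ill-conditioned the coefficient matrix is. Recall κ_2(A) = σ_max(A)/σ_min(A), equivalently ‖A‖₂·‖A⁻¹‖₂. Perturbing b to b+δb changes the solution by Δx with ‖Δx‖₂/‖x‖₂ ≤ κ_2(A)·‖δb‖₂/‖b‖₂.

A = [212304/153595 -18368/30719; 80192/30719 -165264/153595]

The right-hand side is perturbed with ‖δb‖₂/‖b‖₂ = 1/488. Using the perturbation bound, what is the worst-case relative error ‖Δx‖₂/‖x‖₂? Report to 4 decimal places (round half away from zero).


0.2848

form AᵀA = [712255744/81631225 -11870208/3265249; -11870208/3265249 123691264/81631225] with trace 4946432/483025 and determinant 65536/12075625
char-poly roots: 256/25 and 256/483025
σ_max=√(256/25)=(16/5), σ_min=√(256/483025)=(16/695) → κ = 139.0000
perturbation bound = 139.0000·1/488 = 0.2848


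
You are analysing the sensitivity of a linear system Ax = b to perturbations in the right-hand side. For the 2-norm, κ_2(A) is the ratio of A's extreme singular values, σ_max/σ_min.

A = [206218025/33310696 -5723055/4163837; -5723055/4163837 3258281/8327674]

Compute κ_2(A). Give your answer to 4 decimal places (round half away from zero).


79.2640

form AᵀA = [26544966556225/660084751936 -746452340595/82510593992; -746452340595/82510593992 84253318981/41255296996] with trace 16593111041/392673856 and determinant 446265625/1570695424
λ_max, λ_min = (16593111041/392673856 ± √275156097175187103681/154192757185908736)/2 = 169/4, 2640625/392673856
so κ_2 = √((169/4) / (2640625/392673856)) = 79.2640


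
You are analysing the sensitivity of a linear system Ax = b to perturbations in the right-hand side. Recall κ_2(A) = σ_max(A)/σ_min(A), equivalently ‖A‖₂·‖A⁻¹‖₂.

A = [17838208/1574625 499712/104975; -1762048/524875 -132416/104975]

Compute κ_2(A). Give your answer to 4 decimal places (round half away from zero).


AᵀA = [553831972864/3967110225 15382298624/264474015; 15382298624/264474015 427593728/17631601]; tr = 3846393856/23474025, det = 67108864/23474025
char-poly roots: 4096/25 and 16384/938961
σ_max=√(4096/25)=(64/5), σ_min=√(16384/938961)=(128/969) → κ = 96.9000

96.9000


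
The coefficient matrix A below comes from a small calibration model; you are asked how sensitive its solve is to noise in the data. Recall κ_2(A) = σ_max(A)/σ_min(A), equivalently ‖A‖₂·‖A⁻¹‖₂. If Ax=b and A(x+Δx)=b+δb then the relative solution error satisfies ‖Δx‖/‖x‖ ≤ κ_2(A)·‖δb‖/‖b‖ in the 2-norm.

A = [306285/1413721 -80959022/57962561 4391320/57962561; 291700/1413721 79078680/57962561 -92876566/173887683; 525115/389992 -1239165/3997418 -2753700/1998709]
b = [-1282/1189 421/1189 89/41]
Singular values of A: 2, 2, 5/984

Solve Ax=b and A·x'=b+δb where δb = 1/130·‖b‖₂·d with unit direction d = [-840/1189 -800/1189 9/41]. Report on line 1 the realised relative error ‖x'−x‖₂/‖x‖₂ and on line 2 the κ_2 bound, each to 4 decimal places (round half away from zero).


0.0188
3.0277

σ_max = 2, σ_min = 5/984
κ_2(A) = 2 / (5/984) = 393.6000
κ_2(A)·‖δb‖/‖b‖ = 3.0277
solve Ax = b  →  x = [143.2000 30.1220 131.5976]
‖b‖₂ = 2.4495 and ‖x‖₂ = 196.8032
Δx = A⁻¹·δb where δb = 1/130·2.4495·d; ‖Δx‖ = 3.7082
realised ‖Δx‖/‖x‖ = 0.0188
realised/bound (from unrounded values) ≈ 0.0062


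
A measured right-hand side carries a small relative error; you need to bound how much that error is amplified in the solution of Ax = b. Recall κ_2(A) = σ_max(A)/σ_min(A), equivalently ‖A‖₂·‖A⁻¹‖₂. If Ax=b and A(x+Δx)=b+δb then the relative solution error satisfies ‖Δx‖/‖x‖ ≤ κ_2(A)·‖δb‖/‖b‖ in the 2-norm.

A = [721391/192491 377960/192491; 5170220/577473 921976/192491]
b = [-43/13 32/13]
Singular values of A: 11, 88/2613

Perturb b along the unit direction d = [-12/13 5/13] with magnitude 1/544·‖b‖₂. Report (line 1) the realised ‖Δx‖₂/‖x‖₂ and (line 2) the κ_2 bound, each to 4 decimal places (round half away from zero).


largest singular value 11, smallest 88/2613
κ_2(A) = 11 / (88/2613) = 326.6250
bound on ‖Δx‖/‖x‖: κ·ε = 326.6250·1/544 = 0.6004
solve Ax = b  →  x = [-55.8128 104.8422]
‖b‖ = 4.1231, ‖x‖ = 118.7728
with δb = [-0.0070 0.0029], A·Δx = δb → ‖Δx‖ = 0.2251
realised ‖Δx‖/‖x‖ = 0.0019
realised/bound (from unrounded values) ≈ 0.0032

0.0019
0.6004


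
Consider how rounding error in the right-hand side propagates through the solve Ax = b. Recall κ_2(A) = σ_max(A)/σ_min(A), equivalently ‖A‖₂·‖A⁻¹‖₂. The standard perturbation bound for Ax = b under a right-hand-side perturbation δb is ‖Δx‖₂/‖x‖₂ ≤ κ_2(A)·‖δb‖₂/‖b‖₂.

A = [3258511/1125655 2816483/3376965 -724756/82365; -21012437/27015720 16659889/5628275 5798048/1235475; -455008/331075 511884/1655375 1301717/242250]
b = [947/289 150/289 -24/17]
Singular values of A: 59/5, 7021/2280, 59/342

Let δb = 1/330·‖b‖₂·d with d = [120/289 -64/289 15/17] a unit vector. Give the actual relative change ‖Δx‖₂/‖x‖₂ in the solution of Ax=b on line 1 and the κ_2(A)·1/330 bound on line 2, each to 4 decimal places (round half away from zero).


σ_max = 59/5, σ_min = 59/342
κ = σ_max/σ_min = (59/5)/(59/342) = 68.4000
κ_2(A)·‖δb‖/‖b‖ = 0.2073
solve Ax = b  →  x = [0.2120 0.6180 -0.2441]
‖b‖₂ = 3.6056 and ‖x‖₂ = 0.6975
re-solving with b+δb shifts x by Δx of norm 0.0633
realised ‖Δx‖/‖x‖ = 0.0908
tightness: 0.0908 against a bound of 0.2073 (unrounded ratio ≈ 0.4381)

0.0908
0.2073


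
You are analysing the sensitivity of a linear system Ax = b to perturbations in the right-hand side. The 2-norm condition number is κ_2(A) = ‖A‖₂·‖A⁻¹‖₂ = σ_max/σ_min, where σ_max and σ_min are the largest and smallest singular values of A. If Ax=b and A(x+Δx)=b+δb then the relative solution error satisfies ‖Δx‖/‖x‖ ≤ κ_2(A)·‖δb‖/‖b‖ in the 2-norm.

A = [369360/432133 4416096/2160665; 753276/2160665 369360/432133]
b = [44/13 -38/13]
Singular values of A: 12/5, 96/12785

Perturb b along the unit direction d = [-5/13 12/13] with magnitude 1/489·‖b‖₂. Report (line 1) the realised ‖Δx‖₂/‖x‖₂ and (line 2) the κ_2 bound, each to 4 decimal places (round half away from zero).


0.0023
0.6536

largest singular value 12/5, smallest 96/12785
κ_2(A) = (12/5) / (96/12785) = 319.6250
worst-case relative error ≤ 319.6250 × 1/489 = 0.6536
solve Ax = b  →  x = [492.0513 -204.1186]
2-norm of b is 4.4721; of x, 532.7090
with δb = [-0.0035 0.0084], A·Δx = δb → ‖Δx‖ = 1.2180
realised ‖Δx‖/‖x‖ = 0.0023
so the bound overstates the realised error by a factor of ≈ 285.8816 (computed from the unrounded values)


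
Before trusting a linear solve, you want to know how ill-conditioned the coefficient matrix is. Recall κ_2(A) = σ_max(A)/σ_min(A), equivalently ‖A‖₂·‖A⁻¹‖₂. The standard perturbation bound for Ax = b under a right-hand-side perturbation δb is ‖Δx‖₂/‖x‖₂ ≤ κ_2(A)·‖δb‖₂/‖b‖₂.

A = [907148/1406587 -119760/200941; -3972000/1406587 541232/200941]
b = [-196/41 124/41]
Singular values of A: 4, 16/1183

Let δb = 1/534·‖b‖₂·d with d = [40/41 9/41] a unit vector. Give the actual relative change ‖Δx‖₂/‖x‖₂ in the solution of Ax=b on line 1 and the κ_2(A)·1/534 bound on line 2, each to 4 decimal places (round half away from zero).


0.0026
0.5538

largest singular value 4, smallest 16/1183
condition number: 4 ÷ (16/1183) = 295.7500
worst-case relative error ≤ 295.7500 × 1/534 = 0.5538
solve Ax = b  →  x = [-204.6897 -213.4741]
‖b‖ = 5.6569, ‖x‖ = 295.7517
with δb = [0.0103 0.0023], A·Δx = δb → ‖Δx‖ = 0.7832
dividing the unrounded norms, ‖Δx‖/‖x‖ = 0.0026
realised/bound (from unrounded values) ≈ 0.0048


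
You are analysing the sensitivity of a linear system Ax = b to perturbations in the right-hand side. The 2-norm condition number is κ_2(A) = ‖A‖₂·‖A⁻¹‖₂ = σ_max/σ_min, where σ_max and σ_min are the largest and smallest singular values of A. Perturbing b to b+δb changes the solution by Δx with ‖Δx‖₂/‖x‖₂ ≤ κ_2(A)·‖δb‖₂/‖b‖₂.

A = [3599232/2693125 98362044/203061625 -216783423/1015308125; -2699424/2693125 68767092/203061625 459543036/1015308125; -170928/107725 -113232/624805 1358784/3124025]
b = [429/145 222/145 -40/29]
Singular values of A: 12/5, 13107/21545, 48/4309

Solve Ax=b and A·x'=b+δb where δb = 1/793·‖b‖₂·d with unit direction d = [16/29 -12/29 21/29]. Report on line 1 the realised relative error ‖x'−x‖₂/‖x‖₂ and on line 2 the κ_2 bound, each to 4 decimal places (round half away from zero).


from the listed singular values, σ₁ = 12/5, σ_n = 48/4309
condition number: (12/5) ÷ (48/4309) = 215.4500
κ_2(A)·‖δb‖/‖b‖ = 0.2717
solve Ax = b  →  x = [0.8000 4.6417 1.6813]
2-norm of b is 3.6056; of x, 5.0013
re-solving with b+δb shifts x by Δx of norm 0.4082
relative error = 0.0816
realised/bound (from unrounded values) ≈ 0.3004

0.0816
0.2717


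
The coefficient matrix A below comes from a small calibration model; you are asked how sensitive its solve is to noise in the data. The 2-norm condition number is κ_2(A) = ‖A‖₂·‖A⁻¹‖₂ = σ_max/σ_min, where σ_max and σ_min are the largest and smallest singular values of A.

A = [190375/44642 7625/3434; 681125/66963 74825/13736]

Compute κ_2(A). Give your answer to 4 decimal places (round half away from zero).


AᵀA = [759453125/6243012 270021875/4162008; 270021875/4162008 384060625/11098688]; tr = 918105625/5875776, det = 9765625/23503104
solving λ² − 918105625/5875776·λ + 9765625/23503104 = 0 gives λ = 625/4, 15625/5875776
so κ_2 = √((625/4) / (15625/5875776)) = 242.4000

242.4000


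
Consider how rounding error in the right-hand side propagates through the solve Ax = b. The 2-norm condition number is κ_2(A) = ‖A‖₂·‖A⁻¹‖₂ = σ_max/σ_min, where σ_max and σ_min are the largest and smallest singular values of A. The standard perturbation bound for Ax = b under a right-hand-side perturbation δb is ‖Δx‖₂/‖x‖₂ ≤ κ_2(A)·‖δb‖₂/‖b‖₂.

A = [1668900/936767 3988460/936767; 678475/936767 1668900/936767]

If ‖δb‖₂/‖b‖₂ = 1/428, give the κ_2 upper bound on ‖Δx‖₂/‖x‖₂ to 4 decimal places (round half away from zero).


0.6475

M = AᵀA = [19204470625/5192499481 46086673500/5192499481; 46086673500/5192499481 110609706400/5192499481]. tr(M)=768131225/30724849, det(M)=250000/30724849
solving λ² − 768131225/30724849·λ + 250000/30724849 = 0 gives λ = 25, 10000/30724849
κ_2(A) = √(λ_max/λ_min) = √(25 / (10000/30724849)) = 277.1500
bound on ‖Δx‖/‖x‖: κ·ε = 277.1500·1/428 = 0.6475


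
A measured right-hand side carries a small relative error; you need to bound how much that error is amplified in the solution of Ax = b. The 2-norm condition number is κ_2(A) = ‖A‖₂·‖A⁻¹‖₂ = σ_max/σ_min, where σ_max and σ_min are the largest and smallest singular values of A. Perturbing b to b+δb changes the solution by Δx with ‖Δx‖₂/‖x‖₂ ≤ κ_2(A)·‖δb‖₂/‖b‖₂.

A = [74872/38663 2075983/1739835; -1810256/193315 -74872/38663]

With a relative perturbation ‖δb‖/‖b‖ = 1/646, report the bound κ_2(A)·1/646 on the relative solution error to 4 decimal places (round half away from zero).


M = AᵀA = [2032821056/22231225 818126344/40016205; 818126344/40016205 9316765969/1800729225]. tr(M)=20699021/214245, det(M)=1475789056/26780625
λ_max, λ_min = (20699021/214245 ± √10458292417918849/1147523000625)/2 = 2401/25, 614656/1071225
σ_max=√(2401/25)=(49/5), σ_min=√(614656/1071225)=(784/1035) → κ = 12.9375
bound on ‖Δx‖/‖x‖: κ·ε = 12.9375·1/646 = 0.0200

0.0200
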